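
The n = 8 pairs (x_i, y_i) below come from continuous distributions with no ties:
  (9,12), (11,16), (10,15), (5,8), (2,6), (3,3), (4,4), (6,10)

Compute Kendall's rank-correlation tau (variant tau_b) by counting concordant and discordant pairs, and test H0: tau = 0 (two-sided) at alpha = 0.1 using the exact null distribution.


Step 1: Enumerate the 28 unordered pairs (i,j) with i<j and classify each by sign(x_j-x_i) * sign(y_j-y_i).
  (1,2):dx=+2,dy=+4->C; (1,3):dx=+1,dy=+3->C; (1,4):dx=-4,dy=-4->C; (1,5):dx=-7,dy=-6->C
  (1,6):dx=-6,dy=-9->C; (1,7):dx=-5,dy=-8->C; (1,8):dx=-3,dy=-2->C; (2,3):dx=-1,dy=-1->C
  (2,4):dx=-6,dy=-8->C; (2,5):dx=-9,dy=-10->C; (2,6):dx=-8,dy=-13->C; (2,7):dx=-7,dy=-12->C
  (2,8):dx=-5,dy=-6->C; (3,4):dx=-5,dy=-7->C; (3,5):dx=-8,dy=-9->C; (3,6):dx=-7,dy=-12->C
  (3,7):dx=-6,dy=-11->C; (3,8):dx=-4,dy=-5->C; (4,5):dx=-3,dy=-2->C; (4,6):dx=-2,dy=-5->C
  (4,7):dx=-1,dy=-4->C; (4,8):dx=+1,dy=+2->C; (5,6):dx=+1,dy=-3->D; (5,7):dx=+2,dy=-2->D
  (5,8):dx=+4,dy=+4->C; (6,7):dx=+1,dy=+1->C; (6,8):dx=+3,dy=+7->C; (7,8):dx=+2,dy=+6->C
Step 2: C = 26, D = 2, total pairs = 28.
Step 3: tau = (C - D)/(n(n-1)/2) = (26 - 2)/28 = 0.857143.
Step 4: Exact two-sided p-value (enumerate n! = 40320 permutations of y under H0): p = 0.001736.
Step 5: alpha = 0.1. reject H0.

tau_b = 0.8571 (C=26, D=2), p = 0.001736, reject H0.


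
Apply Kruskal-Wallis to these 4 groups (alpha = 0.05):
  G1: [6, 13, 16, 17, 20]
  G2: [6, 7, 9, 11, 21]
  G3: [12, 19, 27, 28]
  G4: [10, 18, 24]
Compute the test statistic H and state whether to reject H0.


Step 1: Combine all N = 17 observations and assign midranks.
sorted (value, group, rank): (6,G1,1.5), (6,G2,1.5), (7,G2,3), (9,G2,4), (10,G4,5), (11,G2,6), (12,G3,7), (13,G1,8), (16,G1,9), (17,G1,10), (18,G4,11), (19,G3,12), (20,G1,13), (21,G2,14), (24,G4,15), (27,G3,16), (28,G3,17)
Step 2: Sum ranks within each group.
R_1 = 41.5 (n_1 = 5)
R_2 = 28.5 (n_2 = 5)
R_3 = 52 (n_3 = 4)
R_4 = 31 (n_4 = 3)
Step 3: H = 12/(N(N+1)) * sum(R_i^2/n_i) - 3(N+1)
     = 12/(17*18) * (41.5^2/5 + 28.5^2/5 + 52^2/4 + 31^2/3) - 3*18
     = 0.039216 * 1503.23 - 54
     = 4.950327.
Step 4: Ties present; correction factor C = 1 - 6/(17^3 - 17) = 0.998775. Corrected H = 4.950327 / 0.998775 = 4.956401.
Step 5: Under H0, H ~ chi^2(3); p-value = 0.175018.
Step 6: alpha = 0.05. fail to reject H0.

H = 4.9564, df = 3, p = 0.175018, fail to reject H0.


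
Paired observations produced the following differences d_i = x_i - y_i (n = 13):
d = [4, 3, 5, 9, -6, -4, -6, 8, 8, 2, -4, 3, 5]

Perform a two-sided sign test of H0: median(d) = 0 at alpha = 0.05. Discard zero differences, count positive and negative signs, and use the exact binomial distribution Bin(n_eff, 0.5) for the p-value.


Step 1: Discard zero differences. Original n = 13; n_eff = number of nonzero differences = 13.
Nonzero differences (with sign): +4, +3, +5, +9, -6, -4, -6, +8, +8, +2, -4, +3, +5
Step 2: Count signs: positive = 9, negative = 4.
Step 3: Under H0: P(positive) = 0.5, so the number of positives S ~ Bin(13, 0.5).
Step 4: Two-sided exact p-value = sum of Bin(13,0.5) probabilities at or below the observed probability = 0.266846.
Step 5: alpha = 0.05. fail to reject H0.

n_eff = 13, pos = 9, neg = 4, p = 0.266846, fail to reject H0.


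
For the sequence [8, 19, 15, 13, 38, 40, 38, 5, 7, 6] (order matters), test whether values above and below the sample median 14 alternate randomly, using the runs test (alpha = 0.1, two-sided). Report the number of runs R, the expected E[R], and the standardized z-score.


Step 1: Compute median = 14; label A = above, B = below.
Labels in order: BAABAAABBB  (n_A = 5, n_B = 5)
Step 2: Count runs R = 5.
Step 3: Under H0 (random ordering), E[R] = 2*n_A*n_B/(n_A+n_B) + 1 = 2*5*5/10 + 1 = 6.0000.
        Var[R] = 2*n_A*n_B*(2*n_A*n_B - n_A - n_B) / ((n_A+n_B)^2 * (n_A+n_B-1)) = 2000/900 = 2.2222.
        SD[R] = 1.4907.
Step 4: Continuity-corrected z = (R + 0.5 - E[R]) / SD[R] = (5 + 0.5 - 6.0000) / 1.4907 = -0.3354.
Step 5: Two-sided p-value via normal approximation = 2*(1 - Phi(|z|)) = 0.737316.
Step 6: alpha = 0.1. fail to reject H0.

R = 5, z = -0.3354, p = 0.737316, fail to reject H0.


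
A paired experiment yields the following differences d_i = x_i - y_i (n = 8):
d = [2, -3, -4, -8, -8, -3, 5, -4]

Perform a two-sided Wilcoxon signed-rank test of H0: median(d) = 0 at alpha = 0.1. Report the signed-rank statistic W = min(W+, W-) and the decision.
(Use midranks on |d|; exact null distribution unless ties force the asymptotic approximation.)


Step 1: Drop any zero differences (none here) and take |d_i|.
|d| = [2, 3, 4, 8, 8, 3, 5, 4]
Step 2: Midrank |d_i| (ties get averaged ranks).
ranks: |2|->1, |3|->2.5, |4|->4.5, |8|->7.5, |8|->7.5, |3|->2.5, |5|->6, |4|->4.5
Step 3: Attach original signs; sum ranks with positive sign and with negative sign.
W+ = 1 + 6 = 7
W- = 2.5 + 4.5 + 7.5 + 7.5 + 2.5 + 4.5 = 29
(Check: W+ + W- = 36 should equal n(n+1)/2 = 36.)
Step 4: Test statistic W = min(W+, W-) = 7.
Step 5: Ties in |d|, so use the tie-corrected normal approximation.
        E[W] = n(n+1)/4 = 8*9/4 = 18.
        Tie groups: |d|=3 (t=2), |d|=4 (t=2), |d|=8 (t=2); sum(t^3 - t) = 18.
        Var[W] = n(n+1)(2n+1)/24 - sum(t^3-t)/48 = 1224/24 - 18/48 = 50.625.
        z = (W - E[W]) / sqrt(Var[W]) = (7 - 18) / 7.1151 = -1.5460.
        Two-sided p = 2*Phi(z) = 0.122104.
Step 6: alpha = 0.1. fail to reject H0.

W+ = 7, W- = 29, W = min = 7, p = 0.122104, fail to reject H0.


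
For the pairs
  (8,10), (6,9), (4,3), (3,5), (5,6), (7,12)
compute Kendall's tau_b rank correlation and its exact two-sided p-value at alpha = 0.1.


Step 1: Enumerate the 15 unordered pairs (i,j) with i<j and classify each by sign(x_j-x_i) * sign(y_j-y_i).
  (1,2):dx=-2,dy=-1->C; (1,3):dx=-4,dy=-7->C; (1,4):dx=-5,dy=-5->C; (1,5):dx=-3,dy=-4->C
  (1,6):dx=-1,dy=+2->D; (2,3):dx=-2,dy=-6->C; (2,4):dx=-3,dy=-4->C; (2,5):dx=-1,dy=-3->C
  (2,6):dx=+1,dy=+3->C; (3,4):dx=-1,dy=+2->D; (3,5):dx=+1,dy=+3->C; (3,6):dx=+3,dy=+9->C
  (4,5):dx=+2,dy=+1->C; (4,6):dx=+4,dy=+7->C; (5,6):dx=+2,dy=+6->C
Step 2: C = 13, D = 2, total pairs = 15.
Step 3: tau = (C - D)/(n(n-1)/2) = (13 - 2)/15 = 0.733333.
Step 4: Exact two-sided p-value (enumerate n! = 720 permutations of y under H0): p = 0.055556.
Step 5: alpha = 0.1. reject H0.

tau_b = 0.7333 (C=13, D=2), p = 0.055556, reject H0.


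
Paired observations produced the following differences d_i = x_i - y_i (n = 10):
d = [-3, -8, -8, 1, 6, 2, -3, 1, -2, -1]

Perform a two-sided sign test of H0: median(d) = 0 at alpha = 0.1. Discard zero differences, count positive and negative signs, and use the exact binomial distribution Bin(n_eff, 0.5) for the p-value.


Step 1: Discard zero differences. Original n = 10; n_eff = number of nonzero differences = 10.
Nonzero differences (with sign): -3, -8, -8, +1, +6, +2, -3, +1, -2, -1
Step 2: Count signs: positive = 4, negative = 6.
Step 3: Under H0: P(positive) = 0.5, so the number of positives S ~ Bin(10, 0.5).
Step 4: Two-sided exact p-value = sum of Bin(10,0.5) probabilities at or below the observed probability = 0.753906.
Step 5: alpha = 0.1. fail to reject H0.

n_eff = 10, pos = 4, neg = 6, p = 0.753906, fail to reject H0.


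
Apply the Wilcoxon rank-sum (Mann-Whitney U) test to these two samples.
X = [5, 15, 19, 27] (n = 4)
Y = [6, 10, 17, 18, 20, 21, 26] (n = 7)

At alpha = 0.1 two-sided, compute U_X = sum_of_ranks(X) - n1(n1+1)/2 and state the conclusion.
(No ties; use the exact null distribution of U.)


Step 1: Combine and sort all 11 observations; assign midranks.
sorted (value, group): (5,X), (6,Y), (10,Y), (15,X), (17,Y), (18,Y), (19,X), (20,Y), (21,Y), (26,Y), (27,X)
ranks: 5->1, 6->2, 10->3, 15->4, 17->5, 18->6, 19->7, 20->8, 21->9, 26->10, 27->11
Step 2: Rank sum for X: R1 = 1 + 4 + 7 + 11 = 23.
Step 3: U_X = R1 - n1(n1+1)/2 = 23 - 4*5/2 = 23 - 10 = 13.
       U_Y = n1*n2 - U_X = 28 - 13 = 15.
Step 4: No ties, so the exact null distribution of U (based on enumerating the C(11,4) = 330 equally likely rank assignments) gives the two-sided p-value.
Step 5: p-value = 0.927273; compare to alpha = 0.1. fail to reject H0.

U_X = 13, p = 0.927273, fail to reject H0 at alpha = 0.1.


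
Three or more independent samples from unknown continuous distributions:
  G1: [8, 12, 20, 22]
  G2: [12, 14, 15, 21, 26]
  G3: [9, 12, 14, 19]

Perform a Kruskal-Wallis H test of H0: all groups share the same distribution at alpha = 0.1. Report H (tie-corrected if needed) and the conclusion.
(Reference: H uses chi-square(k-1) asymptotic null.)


Step 1: Combine all N = 13 observations and assign midranks.
sorted (value, group, rank): (8,G1,1), (9,G3,2), (12,G1,4), (12,G2,4), (12,G3,4), (14,G2,6.5), (14,G3,6.5), (15,G2,8), (19,G3,9), (20,G1,10), (21,G2,11), (22,G1,12), (26,G2,13)
Step 2: Sum ranks within each group.
R_1 = 27 (n_1 = 4)
R_2 = 42.5 (n_2 = 5)
R_3 = 21.5 (n_3 = 4)
Step 3: H = 12/(N(N+1)) * sum(R_i^2/n_i) - 3(N+1)
     = 12/(13*14) * (27^2/4 + 42.5^2/5 + 21.5^2/4) - 3*14
     = 0.065934 * 659.062 - 42
     = 1.454670.
Step 4: Ties present; correction factor C = 1 - 30/(13^3 - 13) = 0.986264. Corrected H = 1.454670 / 0.986264 = 1.474930.
Step 5: Under H0, H ~ chi^2(2); p-value = 0.478325.
Step 6: alpha = 0.1. fail to reject H0.

H = 1.4749, df = 2, p = 0.478325, fail to reject H0.


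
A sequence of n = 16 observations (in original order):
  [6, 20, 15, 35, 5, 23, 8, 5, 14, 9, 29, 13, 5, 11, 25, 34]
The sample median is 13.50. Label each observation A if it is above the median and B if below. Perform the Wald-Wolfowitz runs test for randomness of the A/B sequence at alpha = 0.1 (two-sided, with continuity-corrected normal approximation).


Step 1: Compute median = 13.50; label A = above, B = below.
Labels in order: BAAABABBABABBBAA  (n_A = 8, n_B = 8)
Step 2: Count runs R = 10.
Step 3: Under H0 (random ordering), E[R] = 2*n_A*n_B/(n_A+n_B) + 1 = 2*8*8/16 + 1 = 9.0000.
        Var[R] = 2*n_A*n_B*(2*n_A*n_B - n_A - n_B) / ((n_A+n_B)^2 * (n_A+n_B-1)) = 14336/3840 = 3.7333.
        SD[R] = 1.9322.
Step 4: Continuity-corrected z = (R - 0.5 - E[R]) / SD[R] = (10 - 0.5 - 9.0000) / 1.9322 = 0.2588.
Step 5: Two-sided p-value via normal approximation = 2*(1 - Phi(|z|)) = 0.795809.
Step 6: alpha = 0.1. fail to reject H0.

R = 10, z = 0.2588, p = 0.795809, fail to reject H0.


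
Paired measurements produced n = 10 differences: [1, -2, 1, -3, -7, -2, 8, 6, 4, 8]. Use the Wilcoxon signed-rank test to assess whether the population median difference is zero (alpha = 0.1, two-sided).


Step 1: Drop any zero differences (none here) and take |d_i|.
|d| = [1, 2, 1, 3, 7, 2, 8, 6, 4, 8]
Step 2: Midrank |d_i| (ties get averaged ranks).
ranks: |1|->1.5, |2|->3.5, |1|->1.5, |3|->5, |7|->8, |2|->3.5, |8|->9.5, |6|->7, |4|->6, |8|->9.5
Step 3: Attach original signs; sum ranks with positive sign and with negative sign.
W+ = 1.5 + 1.5 + 9.5 + 7 + 6 + 9.5 = 35
W- = 3.5 + 5 + 8 + 3.5 = 20
(Check: W+ + W- = 55 should equal n(n+1)/2 = 55.)
Step 4: Test statistic W = min(W+, W-) = 20.
Step 5: Ties in |d|, so use the tie-corrected normal approximation.
        E[W] = n(n+1)/4 = 10*11/4 = 27.5.
        Tie groups: |d|=1 (t=2), |d|=2 (t=2), |d|=8 (t=2); sum(t^3 - t) = 18.
        Var[W] = n(n+1)(2n+1)/24 - sum(t^3-t)/48 = 2310/24 - 18/48 = 95.875.
        z = (W - E[W]) / sqrt(Var[W]) = (20 - 27.5) / 9.7916 = -0.7660.
        Two-sided p = 2*Phi(z) = 0.443697.
Step 6: alpha = 0.1. fail to reject H0.

W+ = 35, W- = 20, W = min = 20, p = 0.443697, fail to reject H0.


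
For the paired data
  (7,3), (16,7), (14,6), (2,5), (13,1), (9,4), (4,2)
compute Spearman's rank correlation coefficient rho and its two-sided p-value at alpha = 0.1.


Step 1: Rank x and y separately (midranks; no ties here).
rank(x): 7->3, 16->7, 14->6, 2->1, 13->5, 9->4, 4->2
rank(y): 3->3, 7->7, 6->6, 5->5, 1->1, 4->4, 2->2
Step 2: d_i = R_x(i) - R_y(i); compute d_i^2.
  (3-3)^2=0, (7-7)^2=0, (6-6)^2=0, (1-5)^2=16, (5-1)^2=16, (4-4)^2=0, (2-2)^2=0
sum(d^2) = 32.
Step 3: rho = 1 - 6*32 / (7*(7^2 - 1)) = 1 - 192/336 = 0.428571.
Step 4: Under H0, t = rho * sqrt((n-2)/(1-rho^2)) = 1.0607 ~ t(5).
Step 5: Two-sided p-value from the t-distribution with 5 df = 0.337368.
Step 6: alpha = 0.1. fail to reject H0.

rho = 0.4286, p = 0.337368, fail to reject H0 at alpha = 0.1.


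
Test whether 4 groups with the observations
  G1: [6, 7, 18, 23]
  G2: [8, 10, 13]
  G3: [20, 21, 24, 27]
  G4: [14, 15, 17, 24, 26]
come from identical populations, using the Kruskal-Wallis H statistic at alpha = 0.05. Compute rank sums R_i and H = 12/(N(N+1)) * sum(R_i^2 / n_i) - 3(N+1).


Step 1: Combine all N = 16 observations and assign midranks.
sorted (value, group, rank): (6,G1,1), (7,G1,2), (8,G2,3), (10,G2,4), (13,G2,5), (14,G4,6), (15,G4,7), (17,G4,8), (18,G1,9), (20,G3,10), (21,G3,11), (23,G1,12), (24,G3,13.5), (24,G4,13.5), (26,G4,15), (27,G3,16)
Step 2: Sum ranks within each group.
R_1 = 24 (n_1 = 4)
R_2 = 12 (n_2 = 3)
R_3 = 50.5 (n_3 = 4)
R_4 = 49.5 (n_4 = 5)
Step 3: H = 12/(N(N+1)) * sum(R_i^2/n_i) - 3(N+1)
     = 12/(16*17) * (24^2/4 + 12^2/3 + 50.5^2/4 + 49.5^2/5) - 3*17
     = 0.044118 * 1319.61 - 51
     = 7.218199.
Step 4: Ties present; correction factor C = 1 - 6/(16^3 - 16) = 0.998529. Corrected H = 7.218199 / 0.998529 = 7.228829.
Step 5: Under H0, H ~ chi^2(3); p-value = 0.064951.
Step 6: alpha = 0.05. fail to reject H0.

H = 7.2288, df = 3, p = 0.064951, fail to reject H0.


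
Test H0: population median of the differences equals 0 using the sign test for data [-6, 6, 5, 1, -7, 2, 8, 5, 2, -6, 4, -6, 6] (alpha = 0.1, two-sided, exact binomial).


Step 1: Discard zero differences. Original n = 13; n_eff = number of nonzero differences = 13.
Nonzero differences (with sign): -6, +6, +5, +1, -7, +2, +8, +5, +2, -6, +4, -6, +6
Step 2: Count signs: positive = 9, negative = 4.
Step 3: Under H0: P(positive) = 0.5, so the number of positives S ~ Bin(13, 0.5).
Step 4: Two-sided exact p-value = sum of Bin(13,0.5) probabilities at or below the observed probability = 0.266846.
Step 5: alpha = 0.1. fail to reject H0.

n_eff = 13, pos = 9, neg = 4, p = 0.266846, fail to reject H0.


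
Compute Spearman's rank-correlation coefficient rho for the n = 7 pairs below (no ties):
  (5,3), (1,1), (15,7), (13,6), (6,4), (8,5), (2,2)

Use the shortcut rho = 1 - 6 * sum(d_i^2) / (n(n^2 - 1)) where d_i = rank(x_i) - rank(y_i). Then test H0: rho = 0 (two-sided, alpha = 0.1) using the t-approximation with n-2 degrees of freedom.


Step 1: Rank x and y separately (midranks; no ties here).
rank(x): 5->3, 1->1, 15->7, 13->6, 6->4, 8->5, 2->2
rank(y): 3->3, 1->1, 7->7, 6->6, 4->4, 5->5, 2->2
Step 2: d_i = R_x(i) - R_y(i); compute d_i^2.
  (3-3)^2=0, (1-1)^2=0, (7-7)^2=0, (6-6)^2=0, (4-4)^2=0, (5-5)^2=0, (2-2)^2=0
sum(d^2) = 0.
Step 3: rho = 1 - 6*0 / (7*(7^2 - 1)) = 1 - 0/336 = 1.000000.
Step 5: Two-sided p-value from the t-distribution with 5 df = 0.000000.
Step 6: alpha = 0.1. reject H0.

rho = 1.0000, p = 0.000000, reject H0 at alpha = 0.1.


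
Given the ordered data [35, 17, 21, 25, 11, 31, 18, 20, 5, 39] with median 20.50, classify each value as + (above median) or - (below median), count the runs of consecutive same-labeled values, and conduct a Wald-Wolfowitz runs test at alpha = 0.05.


Step 1: Compute median = 20.50; label A = above, B = below.
Labels in order: ABAABABBBA  (n_A = 5, n_B = 5)
Step 2: Count runs R = 7.
Step 3: Under H0 (random ordering), E[R] = 2*n_A*n_B/(n_A+n_B) + 1 = 2*5*5/10 + 1 = 6.0000.
        Var[R] = 2*n_A*n_B*(2*n_A*n_B - n_A - n_B) / ((n_A+n_B)^2 * (n_A+n_B-1)) = 2000/900 = 2.2222.
        SD[R] = 1.4907.
Step 4: Continuity-corrected z = (R - 0.5 - E[R]) / SD[R] = (7 - 0.5 - 6.0000) / 1.4907 = 0.3354.
Step 5: Two-sided p-value via normal approximation = 2*(1 - Phi(|z|)) = 0.737316.
Step 6: alpha = 0.05. fail to reject H0.

R = 7, z = 0.3354, p = 0.737316, fail to reject H0.


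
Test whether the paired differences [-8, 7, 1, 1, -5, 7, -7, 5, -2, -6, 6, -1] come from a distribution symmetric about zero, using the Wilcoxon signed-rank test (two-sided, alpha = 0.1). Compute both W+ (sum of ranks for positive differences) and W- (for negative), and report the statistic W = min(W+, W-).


Step 1: Drop any zero differences (none here) and take |d_i|.
|d| = [8, 7, 1, 1, 5, 7, 7, 5, 2, 6, 6, 1]
Step 2: Midrank |d_i| (ties get averaged ranks).
ranks: |8|->12, |7|->10, |1|->2, |1|->2, |5|->5.5, |7|->10, |7|->10, |5|->5.5, |2|->4, |6|->7.5, |6|->7.5, |1|->2
Step 3: Attach original signs; sum ranks with positive sign and with negative sign.
W+ = 10 + 2 + 2 + 10 + 5.5 + 7.5 = 37
W- = 12 + 5.5 + 10 + 4 + 7.5 + 2 = 41
(Check: W+ + W- = 78 should equal n(n+1)/2 = 78.)
Step 4: Test statistic W = min(W+, W-) = 37.
Step 5: Ties in |d|, so use the tie-corrected normal approximation.
        E[W] = n(n+1)/4 = 12*13/4 = 39.
        Tie groups: |d|=1 (t=3), |d|=5 (t=2), |d|=6 (t=2), |d|=7 (t=3); sum(t^3 - t) = 60.
        Var[W] = n(n+1)(2n+1)/24 - sum(t^3-t)/48 = 3900/24 - 60/48 = 161.25.
        z = (W - E[W]) / sqrt(Var[W]) = (37 - 39) / 12.6984 = -0.1575.
        Two-sided p = 2*Phi(z) = 0.874851.
Step 6: alpha = 0.1. fail to reject H0.

W+ = 37, W- = 41, W = min = 37, p = 0.874851, fail to reject H0.


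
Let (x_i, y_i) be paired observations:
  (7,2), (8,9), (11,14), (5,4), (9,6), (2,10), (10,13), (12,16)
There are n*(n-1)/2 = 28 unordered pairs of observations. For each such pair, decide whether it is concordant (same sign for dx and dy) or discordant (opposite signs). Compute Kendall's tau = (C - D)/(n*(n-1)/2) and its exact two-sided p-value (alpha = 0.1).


Step 1: Enumerate the 28 unordered pairs (i,j) with i<j and classify each by sign(x_j-x_i) * sign(y_j-y_i).
  (1,2):dx=+1,dy=+7->C; (1,3):dx=+4,dy=+12->C; (1,4):dx=-2,dy=+2->D; (1,5):dx=+2,dy=+4->C
  (1,6):dx=-5,dy=+8->D; (1,7):dx=+3,dy=+11->C; (1,8):dx=+5,dy=+14->C; (2,3):dx=+3,dy=+5->C
  (2,4):dx=-3,dy=-5->C; (2,5):dx=+1,dy=-3->D; (2,6):dx=-6,dy=+1->D; (2,7):dx=+2,dy=+4->C
  (2,8):dx=+4,dy=+7->C; (3,4):dx=-6,dy=-10->C; (3,5):dx=-2,dy=-8->C; (3,6):dx=-9,dy=-4->C
  (3,7):dx=-1,dy=-1->C; (3,8):dx=+1,dy=+2->C; (4,5):dx=+4,dy=+2->C; (4,6):dx=-3,dy=+6->D
  (4,7):dx=+5,dy=+9->C; (4,8):dx=+7,dy=+12->C; (5,6):dx=-7,dy=+4->D; (5,7):dx=+1,dy=+7->C
  (5,8):dx=+3,dy=+10->C; (6,7):dx=+8,dy=+3->C; (6,8):dx=+10,dy=+6->C; (7,8):dx=+2,dy=+3->C
Step 2: C = 22, D = 6, total pairs = 28.
Step 3: tau = (C - D)/(n(n-1)/2) = (22 - 6)/28 = 0.571429.
Step 4: Exact two-sided p-value (enumerate n! = 40320 permutations of y under H0): p = 0.061012.
Step 5: alpha = 0.1. reject H0.

tau_b = 0.5714 (C=22, D=6), p = 0.061012, reject H0.


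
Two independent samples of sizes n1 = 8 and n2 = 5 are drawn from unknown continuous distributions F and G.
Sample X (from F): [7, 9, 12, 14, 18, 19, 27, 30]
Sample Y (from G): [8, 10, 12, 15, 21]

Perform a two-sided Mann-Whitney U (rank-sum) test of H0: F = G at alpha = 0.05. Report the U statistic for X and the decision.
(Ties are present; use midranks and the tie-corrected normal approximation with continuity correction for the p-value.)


Step 1: Combine and sort all 13 observations; assign midranks.
sorted (value, group): (7,X), (8,Y), (9,X), (10,Y), (12,X), (12,Y), (14,X), (15,Y), (18,X), (19,X), (21,Y), (27,X), (30,X)
ranks: 7->1, 8->2, 9->3, 10->4, 12->5.5, 12->5.5, 14->7, 15->8, 18->9, 19->10, 21->11, 27->12, 30->13
Step 2: Rank sum for X: R1 = 1 + 3 + 5.5 + 7 + 9 + 10 + 12 + 13 = 60.5.
Step 3: U_X = R1 - n1(n1+1)/2 = 60.5 - 8*9/2 = 60.5 - 36 = 24.5.
       U_Y = n1*n2 - U_X = 40 - 24.5 = 15.5.
Step 4: Ties are present, so use the tie-corrected normal approximation (with continuity correction) for the p-value.
Step 5: p-value = 0.557643; compare to alpha = 0.05. fail to reject H0.

U_X = 24.5, p = 0.557643, fail to reject H0 at alpha = 0.05.


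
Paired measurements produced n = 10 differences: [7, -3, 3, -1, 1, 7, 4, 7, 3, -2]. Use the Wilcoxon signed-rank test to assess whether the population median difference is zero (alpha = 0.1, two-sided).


Step 1: Drop any zero differences (none here) and take |d_i|.
|d| = [7, 3, 3, 1, 1, 7, 4, 7, 3, 2]
Step 2: Midrank |d_i| (ties get averaged ranks).
ranks: |7|->9, |3|->5, |3|->5, |1|->1.5, |1|->1.5, |7|->9, |4|->7, |7|->9, |3|->5, |2|->3
Step 3: Attach original signs; sum ranks with positive sign and with negative sign.
W+ = 9 + 5 + 1.5 + 9 + 7 + 9 + 5 = 45.5
W- = 5 + 1.5 + 3 = 9.5
(Check: W+ + W- = 55 should equal n(n+1)/2 = 55.)
Step 4: Test statistic W = min(W+, W-) = 9.5.
Step 5: Ties in |d|, so use the tie-corrected normal approximation.
        E[W] = n(n+1)/4 = 10*11/4 = 27.5.
        Tie groups: |d|=1 (t=2), |d|=3 (t=3), |d|=7 (t=3); sum(t^3 - t) = 54.
        Var[W] = n(n+1)(2n+1)/24 - sum(t^3-t)/48 = 2310/24 - 54/48 = 95.125.
        z = (W - E[W]) / sqrt(Var[W]) = (9.5 - 27.5) / 9.7532 = -1.8455.
        Two-sided p = 2*Phi(z) = 0.064958.
Step 6: alpha = 0.1. reject H0.

W+ = 45.5, W- = 9.5, W = min = 9.5, p = 0.064958, reject H0.


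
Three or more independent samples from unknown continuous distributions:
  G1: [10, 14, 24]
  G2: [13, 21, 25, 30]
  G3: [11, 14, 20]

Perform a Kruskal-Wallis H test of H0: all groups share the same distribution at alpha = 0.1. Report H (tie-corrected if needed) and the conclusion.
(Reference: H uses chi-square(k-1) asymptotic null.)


Step 1: Combine all N = 10 observations and assign midranks.
sorted (value, group, rank): (10,G1,1), (11,G3,2), (13,G2,3), (14,G1,4.5), (14,G3,4.5), (20,G3,6), (21,G2,7), (24,G1,8), (25,G2,9), (30,G2,10)
Step 2: Sum ranks within each group.
R_1 = 13.5 (n_1 = 3)
R_2 = 29 (n_2 = 4)
R_3 = 12.5 (n_3 = 3)
Step 3: H = 12/(N(N+1)) * sum(R_i^2/n_i) - 3(N+1)
     = 12/(10*11) * (13.5^2/3 + 29^2/4 + 12.5^2/3) - 3*11
     = 0.109091 * 323.083 - 33
     = 2.245455.
Step 4: Ties present; correction factor C = 1 - 6/(10^3 - 10) = 0.993939. Corrected H = 2.245455 / 0.993939 = 2.259146.
Step 5: Under H0, H ~ chi^2(2); p-value = 0.323171.
Step 6: alpha = 0.1. fail to reject H0.

H = 2.2591, df = 2, p = 0.323171, fail to reject H0.


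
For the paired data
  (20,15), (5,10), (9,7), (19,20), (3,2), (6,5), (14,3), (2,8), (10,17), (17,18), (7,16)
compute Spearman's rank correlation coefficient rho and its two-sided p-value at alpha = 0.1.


Step 1: Rank x and y separately (midranks; no ties here).
rank(x): 20->11, 5->3, 9->6, 19->10, 3->2, 6->4, 14->8, 2->1, 10->7, 17->9, 7->5
rank(y): 15->7, 10->6, 7->4, 20->11, 2->1, 5->3, 3->2, 8->5, 17->9, 18->10, 16->8
Step 2: d_i = R_x(i) - R_y(i); compute d_i^2.
  (11-7)^2=16, (3-6)^2=9, (6-4)^2=4, (10-11)^2=1, (2-1)^2=1, (4-3)^2=1, (8-2)^2=36, (1-5)^2=16, (7-9)^2=4, (9-10)^2=1, (5-8)^2=9
sum(d^2) = 98.
Step 3: rho = 1 - 6*98 / (11*(11^2 - 1)) = 1 - 588/1320 = 0.554545.
Step 4: Under H0, t = rho * sqrt((n-2)/(1-rho^2)) = 1.9992 ~ t(9).
Step 5: Two-sided p-value from the t-distribution with 9 df = 0.076652.
Step 6: alpha = 0.1. reject H0.

rho = 0.5545, p = 0.076652, reject H0 at alpha = 0.1.


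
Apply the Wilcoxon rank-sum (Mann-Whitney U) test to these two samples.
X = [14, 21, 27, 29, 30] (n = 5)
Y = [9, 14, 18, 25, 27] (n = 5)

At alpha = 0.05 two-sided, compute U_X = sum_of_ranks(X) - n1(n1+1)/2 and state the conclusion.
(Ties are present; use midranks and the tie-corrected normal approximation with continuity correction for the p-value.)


Step 1: Combine and sort all 10 observations; assign midranks.
sorted (value, group): (9,Y), (14,X), (14,Y), (18,Y), (21,X), (25,Y), (27,X), (27,Y), (29,X), (30,X)
ranks: 9->1, 14->2.5, 14->2.5, 18->4, 21->5, 25->6, 27->7.5, 27->7.5, 29->9, 30->10
Step 2: Rank sum for X: R1 = 2.5 + 5 + 7.5 + 9 + 10 = 34.
Step 3: U_X = R1 - n1(n1+1)/2 = 34 - 5*6/2 = 34 - 15 = 19.
       U_Y = n1*n2 - U_X = 25 - 19 = 6.
Step 4: Ties are present, so use the tie-corrected normal approximation (with continuity correction) for the p-value.
Step 5: p-value = 0.207300; compare to alpha = 0.05. fail to reject H0.

U_X = 19, p = 0.207300, fail to reject H0 at alpha = 0.05.


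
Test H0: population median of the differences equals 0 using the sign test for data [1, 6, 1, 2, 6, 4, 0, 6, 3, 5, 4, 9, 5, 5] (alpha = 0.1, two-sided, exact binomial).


Step 1: Discard zero differences. Original n = 14; n_eff = number of nonzero differences = 13.
Nonzero differences (with sign): +1, +6, +1, +2, +6, +4, +6, +3, +5, +4, +9, +5, +5
Step 2: Count signs: positive = 13, negative = 0.
Step 3: Under H0: P(positive) = 0.5, so the number of positives S ~ Bin(13, 0.5).
Step 4: Two-sided exact p-value = sum of Bin(13,0.5) probabilities at or below the observed probability = 0.000244.
Step 5: alpha = 0.1. reject H0.

n_eff = 13, pos = 13, neg = 0, p = 0.000244, reject H0.


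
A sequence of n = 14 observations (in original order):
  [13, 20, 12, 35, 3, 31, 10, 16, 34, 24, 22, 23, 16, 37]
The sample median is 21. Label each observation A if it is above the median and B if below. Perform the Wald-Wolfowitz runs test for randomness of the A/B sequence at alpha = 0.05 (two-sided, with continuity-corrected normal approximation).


Step 1: Compute median = 21; label A = above, B = below.
Labels in order: BBBABABBAAAABA  (n_A = 7, n_B = 7)
Step 2: Count runs R = 8.
Step 3: Under H0 (random ordering), E[R] = 2*n_A*n_B/(n_A+n_B) + 1 = 2*7*7/14 + 1 = 8.0000.
        Var[R] = 2*n_A*n_B*(2*n_A*n_B - n_A - n_B) / ((n_A+n_B)^2 * (n_A+n_B-1)) = 8232/2548 = 3.2308.
        SD[R] = 1.7974.
Step 4: R = E[R], so z = 0 with no continuity correction.
Step 5: Two-sided p-value via normal approximation = 2*(1 - Phi(|z|)) = 1.000000.
Step 6: alpha = 0.05. fail to reject H0.

R = 8, z = 0.0000, p = 1.000000, fail to reject H0.


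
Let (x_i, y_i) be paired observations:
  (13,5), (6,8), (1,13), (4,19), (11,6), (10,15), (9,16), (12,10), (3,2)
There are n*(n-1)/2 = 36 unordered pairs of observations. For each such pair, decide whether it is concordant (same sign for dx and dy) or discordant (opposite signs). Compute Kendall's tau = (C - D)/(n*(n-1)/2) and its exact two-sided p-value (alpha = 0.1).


Step 1: Enumerate the 36 unordered pairs (i,j) with i<j and classify each by sign(x_j-x_i) * sign(y_j-y_i).
  (1,2):dx=-7,dy=+3->D; (1,3):dx=-12,dy=+8->D; (1,4):dx=-9,dy=+14->D; (1,5):dx=-2,dy=+1->D
  (1,6):dx=-3,dy=+10->D; (1,7):dx=-4,dy=+11->D; (1,8):dx=-1,dy=+5->D; (1,9):dx=-10,dy=-3->C
  (2,3):dx=-5,dy=+5->D; (2,4):dx=-2,dy=+11->D; (2,5):dx=+5,dy=-2->D; (2,6):dx=+4,dy=+7->C
  (2,7):dx=+3,dy=+8->C; (2,8):dx=+6,dy=+2->C; (2,9):dx=-3,dy=-6->C; (3,4):dx=+3,dy=+6->C
  (3,5):dx=+10,dy=-7->D; (3,6):dx=+9,dy=+2->C; (3,7):dx=+8,dy=+3->C; (3,8):dx=+11,dy=-3->D
  (3,9):dx=+2,dy=-11->D; (4,5):dx=+7,dy=-13->D; (4,6):dx=+6,dy=-4->D; (4,7):dx=+5,dy=-3->D
  (4,8):dx=+8,dy=-9->D; (4,9):dx=-1,dy=-17->C; (5,6):dx=-1,dy=+9->D; (5,7):dx=-2,dy=+10->D
  (5,8):dx=+1,dy=+4->C; (5,9):dx=-8,dy=-4->C; (6,7):dx=-1,dy=+1->D; (6,8):dx=+2,dy=-5->D
  (6,9):dx=-7,dy=-13->C; (7,8):dx=+3,dy=-6->D; (7,9):dx=-6,dy=-14->C; (8,9):dx=-9,dy=-8->C
Step 2: C = 14, D = 22, total pairs = 36.
Step 3: tau = (C - D)/(n(n-1)/2) = (14 - 22)/36 = -0.222222.
Step 4: Exact two-sided p-value (enumerate n! = 362880 permutations of y under H0): p = 0.476709.
Step 5: alpha = 0.1. fail to reject H0.

tau_b = -0.2222 (C=14, D=22), p = 0.476709, fail to reject H0.


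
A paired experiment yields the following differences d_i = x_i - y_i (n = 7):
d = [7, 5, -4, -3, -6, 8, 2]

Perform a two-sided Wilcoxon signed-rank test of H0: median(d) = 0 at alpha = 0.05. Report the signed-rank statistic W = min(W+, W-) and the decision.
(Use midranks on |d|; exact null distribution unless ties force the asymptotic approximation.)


Step 1: Drop any zero differences (none here) and take |d_i|.
|d| = [7, 5, 4, 3, 6, 8, 2]
Step 2: Midrank |d_i| (ties get averaged ranks).
ranks: |7|->6, |5|->4, |4|->3, |3|->2, |6|->5, |8|->7, |2|->1
Step 3: Attach original signs; sum ranks with positive sign and with negative sign.
W+ = 6 + 4 + 7 + 1 = 18
W- = 3 + 2 + 5 = 10
(Check: W+ + W- = 28 should equal n(n+1)/2 = 28.)
Step 4: Test statistic W = min(W+, W-) = 10.
Step 5: No ties, so the exact null distribution over the 2^7 = 128 sign assignments gives the two-sided p-value = 0.578125.
Step 6: alpha = 0.05. fail to reject H0.

W+ = 18, W- = 10, W = min = 10, p = 0.578125, fail to reject H0.


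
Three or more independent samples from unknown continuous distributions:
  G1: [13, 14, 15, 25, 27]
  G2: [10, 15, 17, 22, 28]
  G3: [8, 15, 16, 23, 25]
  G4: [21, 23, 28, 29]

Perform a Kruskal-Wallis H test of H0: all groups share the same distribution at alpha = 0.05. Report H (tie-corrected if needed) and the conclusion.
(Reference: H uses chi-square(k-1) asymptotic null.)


Step 1: Combine all N = 19 observations and assign midranks.
sorted (value, group, rank): (8,G3,1), (10,G2,2), (13,G1,3), (14,G1,4), (15,G1,6), (15,G2,6), (15,G3,6), (16,G3,8), (17,G2,9), (21,G4,10), (22,G2,11), (23,G3,12.5), (23,G4,12.5), (25,G1,14.5), (25,G3,14.5), (27,G1,16), (28,G2,17.5), (28,G4,17.5), (29,G4,19)
Step 2: Sum ranks within each group.
R_1 = 43.5 (n_1 = 5)
R_2 = 45.5 (n_2 = 5)
R_3 = 42 (n_3 = 5)
R_4 = 59 (n_4 = 4)
Step 3: H = 12/(N(N+1)) * sum(R_i^2/n_i) - 3(N+1)
     = 12/(19*20) * (43.5^2/5 + 45.5^2/5 + 42^2/5 + 59^2/4) - 3*20
     = 0.031579 * 2015.55 - 60
     = 3.648947.
Step 4: Ties present; correction factor C = 1 - 42/(19^3 - 19) = 0.993860. Corrected H = 3.648947 / 0.993860 = 3.671492.
Step 5: Under H0, H ~ chi^2(3); p-value = 0.299192.
Step 6: alpha = 0.05. fail to reject H0.

H = 3.6715, df = 3, p = 0.299192, fail to reject H0.


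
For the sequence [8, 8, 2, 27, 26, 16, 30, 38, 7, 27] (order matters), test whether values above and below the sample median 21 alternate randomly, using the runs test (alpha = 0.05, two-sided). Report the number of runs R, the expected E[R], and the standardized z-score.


Step 1: Compute median = 21; label A = above, B = below.
Labels in order: BBBAABAABA  (n_A = 5, n_B = 5)
Step 2: Count runs R = 6.
Step 3: Under H0 (random ordering), E[R] = 2*n_A*n_B/(n_A+n_B) + 1 = 2*5*5/10 + 1 = 6.0000.
        Var[R] = 2*n_A*n_B*(2*n_A*n_B - n_A - n_B) / ((n_A+n_B)^2 * (n_A+n_B-1)) = 2000/900 = 2.2222.
        SD[R] = 1.4907.
Step 4: R = E[R], so z = 0 with no continuity correction.
Step 5: Two-sided p-value via normal approximation = 2*(1 - Phi(|z|)) = 1.000000.
Step 6: alpha = 0.05. fail to reject H0.

R = 6, z = 0.0000, p = 1.000000, fail to reject H0.


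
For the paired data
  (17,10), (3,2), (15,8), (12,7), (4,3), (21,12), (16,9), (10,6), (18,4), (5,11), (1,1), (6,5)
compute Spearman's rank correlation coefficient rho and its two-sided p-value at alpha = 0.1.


Step 1: Rank x and y separately (midranks; no ties here).
rank(x): 17->10, 3->2, 15->8, 12->7, 4->3, 21->12, 16->9, 10->6, 18->11, 5->4, 1->1, 6->5
rank(y): 10->10, 2->2, 8->8, 7->7, 3->3, 12->12, 9->9, 6->6, 4->4, 11->11, 1->1, 5->5
Step 2: d_i = R_x(i) - R_y(i); compute d_i^2.
  (10-10)^2=0, (2-2)^2=0, (8-8)^2=0, (7-7)^2=0, (3-3)^2=0, (12-12)^2=0, (9-9)^2=0, (6-6)^2=0, (11-4)^2=49, (4-11)^2=49, (1-1)^2=0, (5-5)^2=0
sum(d^2) = 98.
Step 3: rho = 1 - 6*98 / (12*(12^2 - 1)) = 1 - 588/1716 = 0.657343.
Step 4: Under H0, t = rho * sqrt((n-2)/(1-rho^2)) = 2.7584 ~ t(10).
Step 5: Two-sided p-value from the t-distribution with 10 df = 0.020185.
Step 6: alpha = 0.1. reject H0.

rho = 0.6573, p = 0.020185, reject H0 at alpha = 0.1.


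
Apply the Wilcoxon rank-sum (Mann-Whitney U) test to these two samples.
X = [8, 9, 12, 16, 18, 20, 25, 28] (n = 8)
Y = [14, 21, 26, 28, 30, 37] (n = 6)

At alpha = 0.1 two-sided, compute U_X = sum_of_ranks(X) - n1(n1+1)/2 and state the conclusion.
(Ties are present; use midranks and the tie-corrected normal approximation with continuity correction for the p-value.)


Step 1: Combine and sort all 14 observations; assign midranks.
sorted (value, group): (8,X), (9,X), (12,X), (14,Y), (16,X), (18,X), (20,X), (21,Y), (25,X), (26,Y), (28,X), (28,Y), (30,Y), (37,Y)
ranks: 8->1, 9->2, 12->3, 14->4, 16->5, 18->6, 20->7, 21->8, 25->9, 26->10, 28->11.5, 28->11.5, 30->13, 37->14
Step 2: Rank sum for X: R1 = 1 + 2 + 3 + 5 + 6 + 7 + 9 + 11.5 = 44.5.
Step 3: U_X = R1 - n1(n1+1)/2 = 44.5 - 8*9/2 = 44.5 - 36 = 8.5.
       U_Y = n1*n2 - U_X = 48 - 8.5 = 39.5.
Step 4: Ties are present, so use the tie-corrected normal approximation (with continuity correction) for the p-value.
Step 5: p-value = 0.052547; compare to alpha = 0.1. reject H0.

U_X = 8.5, p = 0.052547, reject H0 at alpha = 0.1.


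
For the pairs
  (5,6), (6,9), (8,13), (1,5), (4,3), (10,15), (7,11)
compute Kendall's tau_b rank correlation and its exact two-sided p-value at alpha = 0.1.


Step 1: Enumerate the 21 unordered pairs (i,j) with i<j and classify each by sign(x_j-x_i) * sign(y_j-y_i).
  (1,2):dx=+1,dy=+3->C; (1,3):dx=+3,dy=+7->C; (1,4):dx=-4,dy=-1->C; (1,5):dx=-1,dy=-3->C
  (1,6):dx=+5,dy=+9->C; (1,7):dx=+2,dy=+5->C; (2,3):dx=+2,dy=+4->C; (2,4):dx=-5,dy=-4->C
  (2,5):dx=-2,dy=-6->C; (2,6):dx=+4,dy=+6->C; (2,7):dx=+1,dy=+2->C; (3,4):dx=-7,dy=-8->C
  (3,5):dx=-4,dy=-10->C; (3,6):dx=+2,dy=+2->C; (3,7):dx=-1,dy=-2->C; (4,5):dx=+3,dy=-2->D
  (4,6):dx=+9,dy=+10->C; (4,7):dx=+6,dy=+6->C; (5,6):dx=+6,dy=+12->C; (5,7):dx=+3,dy=+8->C
  (6,7):dx=-3,dy=-4->C
Step 2: C = 20, D = 1, total pairs = 21.
Step 3: tau = (C - D)/(n(n-1)/2) = (20 - 1)/21 = 0.904762.
Step 4: Exact two-sided p-value (enumerate n! = 5040 permutations of y under H0): p = 0.002778.
Step 5: alpha = 0.1. reject H0.

tau_b = 0.9048 (C=20, D=1), p = 0.002778, reject H0.


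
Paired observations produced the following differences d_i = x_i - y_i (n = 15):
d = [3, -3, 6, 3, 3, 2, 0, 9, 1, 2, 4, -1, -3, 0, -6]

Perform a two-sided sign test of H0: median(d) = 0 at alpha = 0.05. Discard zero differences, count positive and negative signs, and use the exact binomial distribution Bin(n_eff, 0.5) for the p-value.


Step 1: Discard zero differences. Original n = 15; n_eff = number of nonzero differences = 13.
Nonzero differences (with sign): +3, -3, +6, +3, +3, +2, +9, +1, +2, +4, -1, -3, -6
Step 2: Count signs: positive = 9, negative = 4.
Step 3: Under H0: P(positive) = 0.5, so the number of positives S ~ Bin(13, 0.5).
Step 4: Two-sided exact p-value = sum of Bin(13,0.5) probabilities at or below the observed probability = 0.266846.
Step 5: alpha = 0.05. fail to reject H0.

n_eff = 13, pos = 9, neg = 4, p = 0.266846, fail to reject H0.


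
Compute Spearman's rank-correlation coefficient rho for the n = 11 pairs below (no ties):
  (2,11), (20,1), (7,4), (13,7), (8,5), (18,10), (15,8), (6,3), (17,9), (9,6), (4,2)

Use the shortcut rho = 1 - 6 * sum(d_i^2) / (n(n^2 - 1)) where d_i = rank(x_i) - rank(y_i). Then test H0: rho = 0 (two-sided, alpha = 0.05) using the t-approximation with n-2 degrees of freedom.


Step 1: Rank x and y separately (midranks; no ties here).
rank(x): 2->1, 20->11, 7->4, 13->7, 8->5, 18->10, 15->8, 6->3, 17->9, 9->6, 4->2
rank(y): 11->11, 1->1, 4->4, 7->7, 5->5, 10->10, 8->8, 3->3, 9->9, 6->6, 2->2
Step 2: d_i = R_x(i) - R_y(i); compute d_i^2.
  (1-11)^2=100, (11-1)^2=100, (4-4)^2=0, (7-7)^2=0, (5-5)^2=0, (10-10)^2=0, (8-8)^2=0, (3-3)^2=0, (9-9)^2=0, (6-6)^2=0, (2-2)^2=0
sum(d^2) = 200.
Step 3: rho = 1 - 6*200 / (11*(11^2 - 1)) = 1 - 1200/1320 = 0.090909.
Step 4: Under H0, t = rho * sqrt((n-2)/(1-rho^2)) = 0.2739 ~ t(9).
Step 5: Two-sided p-value from the t-distribution with 9 df = 0.790373.
Step 6: alpha = 0.05. fail to reject H0.

rho = 0.0909, p = 0.790373, fail to reject H0 at alpha = 0.05.


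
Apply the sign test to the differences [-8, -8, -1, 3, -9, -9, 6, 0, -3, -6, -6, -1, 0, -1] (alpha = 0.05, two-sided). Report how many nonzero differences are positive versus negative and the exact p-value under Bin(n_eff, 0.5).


Step 1: Discard zero differences. Original n = 14; n_eff = number of nonzero differences = 12.
Nonzero differences (with sign): -8, -8, -1, +3, -9, -9, +6, -3, -6, -6, -1, -1
Step 2: Count signs: positive = 2, negative = 10.
Step 3: Under H0: P(positive) = 0.5, so the number of positives S ~ Bin(12, 0.5).
Step 4: Two-sided exact p-value = sum of Bin(12,0.5) probabilities at or below the observed probability = 0.038574.
Step 5: alpha = 0.05. reject H0.

n_eff = 12, pos = 2, neg = 10, p = 0.038574, reject H0.


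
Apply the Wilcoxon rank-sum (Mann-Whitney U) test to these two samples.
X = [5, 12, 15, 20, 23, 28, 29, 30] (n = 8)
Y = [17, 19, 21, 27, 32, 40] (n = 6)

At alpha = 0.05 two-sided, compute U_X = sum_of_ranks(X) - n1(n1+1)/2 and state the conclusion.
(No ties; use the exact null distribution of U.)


Step 1: Combine and sort all 14 observations; assign midranks.
sorted (value, group): (5,X), (12,X), (15,X), (17,Y), (19,Y), (20,X), (21,Y), (23,X), (27,Y), (28,X), (29,X), (30,X), (32,Y), (40,Y)
ranks: 5->1, 12->2, 15->3, 17->4, 19->5, 20->6, 21->7, 23->8, 27->9, 28->10, 29->11, 30->12, 32->13, 40->14
Step 2: Rank sum for X: R1 = 1 + 2 + 3 + 6 + 8 + 10 + 11 + 12 = 53.
Step 3: U_X = R1 - n1(n1+1)/2 = 53 - 8*9/2 = 53 - 36 = 17.
       U_Y = n1*n2 - U_X = 48 - 17 = 31.
Step 4: No ties, so the exact null distribution of U (based on enumerating the C(14,8) = 3003 equally likely rank assignments) gives the two-sided p-value.
Step 5: p-value = 0.413586; compare to alpha = 0.05. fail to reject H0.

U_X = 17, p = 0.413586, fail to reject H0 at alpha = 0.05.


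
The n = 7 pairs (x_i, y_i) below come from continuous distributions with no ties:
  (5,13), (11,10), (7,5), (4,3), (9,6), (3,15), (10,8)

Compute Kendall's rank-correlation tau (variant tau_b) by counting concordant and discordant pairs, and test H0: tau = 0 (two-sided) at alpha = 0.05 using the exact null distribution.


Step 1: Enumerate the 21 unordered pairs (i,j) with i<j and classify each by sign(x_j-x_i) * sign(y_j-y_i).
  (1,2):dx=+6,dy=-3->D; (1,3):dx=+2,dy=-8->D; (1,4):dx=-1,dy=-10->C; (1,5):dx=+4,dy=-7->D
  (1,6):dx=-2,dy=+2->D; (1,7):dx=+5,dy=-5->D; (2,3):dx=-4,dy=-5->C; (2,4):dx=-7,dy=-7->C
  (2,5):dx=-2,dy=-4->C; (2,6):dx=-8,dy=+5->D; (2,7):dx=-1,dy=-2->C; (3,4):dx=-3,dy=-2->C
  (3,5):dx=+2,dy=+1->C; (3,6):dx=-4,dy=+10->D; (3,7):dx=+3,dy=+3->C; (4,5):dx=+5,dy=+3->C
  (4,6):dx=-1,dy=+12->D; (4,7):dx=+6,dy=+5->C; (5,6):dx=-6,dy=+9->D; (5,7):dx=+1,dy=+2->C
  (6,7):dx=+7,dy=-7->D
Step 2: C = 11, D = 10, total pairs = 21.
Step 3: tau = (C - D)/(n(n-1)/2) = (11 - 10)/21 = 0.047619.
Step 4: Exact two-sided p-value (enumerate n! = 5040 permutations of y under H0): p = 1.000000.
Step 5: alpha = 0.05. fail to reject H0.

tau_b = 0.0476 (C=11, D=10), p = 1.000000, fail to reject H0.


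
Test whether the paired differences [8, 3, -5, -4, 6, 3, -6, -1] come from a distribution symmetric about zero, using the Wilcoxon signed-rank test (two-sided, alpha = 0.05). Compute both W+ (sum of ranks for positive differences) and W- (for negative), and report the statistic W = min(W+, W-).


Step 1: Drop any zero differences (none here) and take |d_i|.
|d| = [8, 3, 5, 4, 6, 3, 6, 1]
Step 2: Midrank |d_i| (ties get averaged ranks).
ranks: |8|->8, |3|->2.5, |5|->5, |4|->4, |6|->6.5, |3|->2.5, |6|->6.5, |1|->1
Step 3: Attach original signs; sum ranks with positive sign and with negative sign.
W+ = 8 + 2.5 + 6.5 + 2.5 = 19.5
W- = 5 + 4 + 6.5 + 1 = 16.5
(Check: W+ + W- = 36 should equal n(n+1)/2 = 36.)
Step 4: Test statistic W = min(W+, W-) = 16.5.
Step 5: Ties in |d|, so use the tie-corrected normal approximation.
        E[W] = n(n+1)/4 = 8*9/4 = 18.
        Tie groups: |d|=3 (t=2), |d|=6 (t=2); sum(t^3 - t) = 12.
        Var[W] = n(n+1)(2n+1)/24 - sum(t^3-t)/48 = 1224/24 - 12/48 = 50.75.
        z = (W - E[W]) / sqrt(Var[W]) = (16.5 - 18) / 7.1239 = -0.2106.
        Two-sided p = 2*Phi(z) = 0.833232.
Step 6: alpha = 0.05. fail to reject H0.

W+ = 19.5, W- = 16.5, W = min = 16.5, p = 0.833232, fail to reject H0.


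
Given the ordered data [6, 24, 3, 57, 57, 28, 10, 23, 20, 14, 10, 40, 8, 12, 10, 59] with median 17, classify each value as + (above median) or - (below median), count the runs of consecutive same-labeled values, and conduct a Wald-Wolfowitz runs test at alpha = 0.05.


Step 1: Compute median = 17; label A = above, B = below.
Labels in order: BABAAABAABBABBBA  (n_A = 8, n_B = 8)
Step 2: Count runs R = 10.
Step 3: Under H0 (random ordering), E[R] = 2*n_A*n_B/(n_A+n_B) + 1 = 2*8*8/16 + 1 = 9.0000.
        Var[R] = 2*n_A*n_B*(2*n_A*n_B - n_A - n_B) / ((n_A+n_B)^2 * (n_A+n_B-1)) = 14336/3840 = 3.7333.
        SD[R] = 1.9322.
Step 4: Continuity-corrected z = (R - 0.5 - E[R]) / SD[R] = (10 - 0.5 - 9.0000) / 1.9322 = 0.2588.
Step 5: Two-sided p-value via normal approximation = 2*(1 - Phi(|z|)) = 0.795809.
Step 6: alpha = 0.05. fail to reject H0.

R = 10, z = 0.2588, p = 0.795809, fail to reject H0.
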